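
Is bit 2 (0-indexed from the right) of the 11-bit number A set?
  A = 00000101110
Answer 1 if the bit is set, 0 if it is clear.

Bit 2 is the 3rd from the right.
  00000101110
          ^
That bit is 1.

Answer: 1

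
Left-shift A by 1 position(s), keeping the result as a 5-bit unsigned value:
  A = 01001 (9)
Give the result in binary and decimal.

Shift left by 1: drop the top 1 bit(s), append 1 zero(s) on the right.
  01001  ->  discard [0], keep [1001], append 0
= 10010

Answer: 10010 (18)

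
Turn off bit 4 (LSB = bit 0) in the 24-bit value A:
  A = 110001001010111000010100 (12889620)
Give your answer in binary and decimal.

Mask = ~(1 << 4) = 111111111111111111101111
Bit 4 of A is 1, so AND-ing with the mask clears it to 0.
  110001001010111000010100
& 111111111111111111101111
--------------------------
  110001001010111000000100

Answer: 110001001010111000000100 (12889604)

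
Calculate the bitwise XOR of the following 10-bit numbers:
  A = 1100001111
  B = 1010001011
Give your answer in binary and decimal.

Apply ^ to each column (1 where bits differ):
  1100001111
^ 1010001011
------------
  0110000100

Answer: 0110000100 (388)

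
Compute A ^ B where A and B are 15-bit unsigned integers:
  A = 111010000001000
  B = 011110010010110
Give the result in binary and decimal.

Apply ^ to each column (1 where bits differ):
  111010000001000
^ 011110010010110
-----------------
  100100010011110

Answer: 100100010011110 (18590)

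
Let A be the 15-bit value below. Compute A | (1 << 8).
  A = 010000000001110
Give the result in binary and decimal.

Mask = 1 << 8 = 000000100000000
Bit 8 of A is 0, so OR-ing with the mask flips it to 1.
  010000000001110
| 000000100000000
-----------------
  010000100001110

Answer: 010000100001110 (8462)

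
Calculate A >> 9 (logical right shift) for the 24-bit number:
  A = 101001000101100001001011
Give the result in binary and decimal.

Logical shift right by 9: drop the bottom 9 bit(s), prepend 9 zero(s) on the left.
  101001000101100001001011  ->  keep [101001000101100], discard [001001011], prepend 000000000
= 000000000101001000101100

Answer: 000000000101001000101100 (21036)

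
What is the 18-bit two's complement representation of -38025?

1. Binary of +38025:  001001010010001001
2. Invert bits:     110110101101110110
3. Add 1:           110110101101110111

Answer: 110110101101110111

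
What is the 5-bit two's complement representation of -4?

1. Binary of +4:  00100
2. Invert bits:     11011
3. Add 1:           11100

Answer: 11100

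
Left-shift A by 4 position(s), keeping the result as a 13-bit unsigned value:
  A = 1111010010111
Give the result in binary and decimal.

Shift left by 4: drop the top 4 bit(s), append 4 zero(s) on the right.
  1111010010111  ->  discard [1111], keep [010010111], append 0000
= 0100101110000

Answer: 0100101110000 (2416)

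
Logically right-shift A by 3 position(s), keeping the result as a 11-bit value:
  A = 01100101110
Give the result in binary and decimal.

Logical shift right by 3: drop the bottom 3 bit(s), prepend 3 zero(s) on the left.
  01100101110  ->  keep [01100101], discard [110], prepend 000
= 00001100101

Answer: 00001100101 (101)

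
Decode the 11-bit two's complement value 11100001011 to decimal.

MSB is 1, so the value is negative. Find the magnitude:
1. Invert bits:  00011110100
2. Add 1:        00011110101  = 245
3. Apply sign:   -245

Answer: -245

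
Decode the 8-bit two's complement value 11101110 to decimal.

MSB is 1, so the value is negative. Find the magnitude:
1. Invert bits:  00010001
2. Add 1:        00010010  = 18
3. Apply sign:   -18

Answer: -18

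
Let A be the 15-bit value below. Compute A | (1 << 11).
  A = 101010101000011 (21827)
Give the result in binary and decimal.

Mask = 1 << 11 = 000100000000000
Bit 11 of A is 0, so OR-ing with the mask flips it to 1.
  101010101000011
| 000100000000000
-----------------
  101110101000011

Answer: 101110101000011 (23875)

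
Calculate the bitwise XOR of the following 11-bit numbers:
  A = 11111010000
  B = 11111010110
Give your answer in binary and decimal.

Apply ^ to each column (1 where bits differ):
  11111010000
^ 11111010110
-------------
  00000000110

Answer: 00000000110 (6)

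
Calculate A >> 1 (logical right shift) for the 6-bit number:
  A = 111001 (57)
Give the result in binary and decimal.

Logical shift right by 1: drop the bottom 1 bit(s), prepend 1 zero(s) on the left.
  111001  ->  keep [11100], discard [1], prepend 0
= 011100

Answer: 011100 (28)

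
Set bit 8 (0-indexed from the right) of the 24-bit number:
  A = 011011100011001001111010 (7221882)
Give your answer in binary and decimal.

Mask = 1 << 8 = 000000000000000100000000
Bit 8 of A is 0, so OR-ing with the mask flips it to 1.
  011011100011001001111010
| 000000000000000100000000
--------------------------
  011011100011001101111010

Answer: 011011100011001101111010 (7222138)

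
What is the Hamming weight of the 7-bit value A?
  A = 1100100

1100100
1-bits at positions (from bit 0 = LSB): 2, 5, 6
Count = 3

Answer: 3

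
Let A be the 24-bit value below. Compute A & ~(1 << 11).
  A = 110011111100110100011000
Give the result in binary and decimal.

Mask = ~(1 << 11) = 111111111111011111111111
Bit 11 of A is 1, so AND-ing with the mask clears it to 0.
  110011111100110100011000
& 111111111111011111111111
--------------------------
  110011111100010100011000

Answer: 110011111100010100011000 (13616408)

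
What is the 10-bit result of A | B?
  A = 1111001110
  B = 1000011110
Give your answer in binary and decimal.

Apply | to each column (1 where either bit is 1):
  1111001110
| 1000011110
------------
  1111011110

Answer: 1111011110 (990)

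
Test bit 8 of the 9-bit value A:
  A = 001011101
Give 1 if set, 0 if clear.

Bit 8 is the 9th from the right.
  001011101
  ^
That bit is 0.

Answer: 0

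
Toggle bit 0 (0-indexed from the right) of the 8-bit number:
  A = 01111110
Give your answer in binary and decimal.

Mask = 1 << 0 = 00000001
Bit 0 of A is 0; XOR with the mask flips it to 1.
  01111110
^ 00000001
----------
  01111111

Answer: 01111111 (127)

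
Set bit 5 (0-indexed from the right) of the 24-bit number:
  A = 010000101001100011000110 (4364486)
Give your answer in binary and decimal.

Mask = 1 << 5 = 000000000000000000100000
Bit 5 of A is 0, so OR-ing with the mask flips it to 1.
  010000101001100011000110
| 000000000000000000100000
--------------------------
  010000101001100011100110

Answer: 010000101001100011100110 (4364518)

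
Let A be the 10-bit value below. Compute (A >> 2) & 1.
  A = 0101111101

Bit 2 is the 3rd from the right.
  0101111101
         ^
That bit is 1.

Answer: 1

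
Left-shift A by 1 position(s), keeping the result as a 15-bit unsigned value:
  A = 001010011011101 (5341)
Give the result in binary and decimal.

Shift left by 1: drop the top 1 bit(s), append 1 zero(s) on the right.
  001010011011101  ->  discard [0], keep [01010011011101], append 0
= 010100110111010

Answer: 010100110111010 (10682)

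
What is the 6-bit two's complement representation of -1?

1. Binary of +1:  000001
2. Invert bits:     111110
3. Add 1:           111111

Answer: 111111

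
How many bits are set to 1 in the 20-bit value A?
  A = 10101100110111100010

10101100110111100010
1-bits at positions (from bit 0 = LSB): 1, 5, 6, 7, 8, 10, 11, 14, 15, 17, 19
Count = 11

Answer: 11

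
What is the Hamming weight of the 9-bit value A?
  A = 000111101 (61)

000111101
1-bits at positions (from bit 0 = LSB): 0, 2, 3, 4, 5
Count = 5

Answer: 5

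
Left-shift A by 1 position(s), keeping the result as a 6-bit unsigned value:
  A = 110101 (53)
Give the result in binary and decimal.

Shift left by 1: drop the top 1 bit(s), append 1 zero(s) on the right.
  110101  ->  discard [1], keep [10101], append 0
= 101010

Answer: 101010 (42)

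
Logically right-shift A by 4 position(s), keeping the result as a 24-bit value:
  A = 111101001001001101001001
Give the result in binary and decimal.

Logical shift right by 4: drop the bottom 4 bit(s), prepend 4 zero(s) on the left.
  111101001001001101001001  ->  keep [11110100100100110100], discard [1001], prepend 0000
= 000011110100100100110100

Answer: 000011110100100100110100 (1001780)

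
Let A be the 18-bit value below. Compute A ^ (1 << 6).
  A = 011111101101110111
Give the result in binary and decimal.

Mask = 1 << 6 = 000000000001000000
Bit 6 of A is 1; XOR with the mask flips it to 0.
  011111101101110111
^ 000000000001000000
--------------------
  011111101100110111

Answer: 011111101100110111 (129847)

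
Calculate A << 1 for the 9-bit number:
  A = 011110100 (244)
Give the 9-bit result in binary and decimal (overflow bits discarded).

Shift left by 1: drop the top 1 bit(s), append 1 zero(s) on the right.
  011110100  ->  discard [0], keep [11110100], append 0
= 111101000

Answer: 111101000 (488)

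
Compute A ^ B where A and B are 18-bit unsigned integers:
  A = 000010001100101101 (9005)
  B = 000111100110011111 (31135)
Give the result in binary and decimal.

Apply ^ to each column (1 where bits differ):
  000010001100101101
^ 000111100110011111
--------------------
  000101101010110010

Answer: 000101101010110010 (23218)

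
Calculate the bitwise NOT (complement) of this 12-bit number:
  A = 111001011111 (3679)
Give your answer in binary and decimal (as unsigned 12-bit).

Flip each bit (0->1, 1->0):
  111001011111
  000110100000

Answer: 000110100000 (416)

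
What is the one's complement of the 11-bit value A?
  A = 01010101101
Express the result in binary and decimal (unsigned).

Flip each bit (0->1, 1->0):
  01010101101
  10101010010

Answer: 10101010010 (1362)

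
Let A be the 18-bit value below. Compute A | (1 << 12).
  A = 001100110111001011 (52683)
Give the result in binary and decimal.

Mask = 1 << 12 = 000001000000000000
Bit 12 of A is 0, so OR-ing with the mask flips it to 1.
  001100110111001011
| 000001000000000000
--------------------
  001101110111001011

Answer: 001101110111001011 (56779)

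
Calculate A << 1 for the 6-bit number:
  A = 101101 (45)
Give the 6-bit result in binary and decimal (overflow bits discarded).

Shift left by 1: drop the top 1 bit(s), append 1 zero(s) on the right.
  101101  ->  discard [1], keep [01101], append 0
= 011010

Answer: 011010 (26)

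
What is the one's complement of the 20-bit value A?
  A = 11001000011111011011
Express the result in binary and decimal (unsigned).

Flip each bit (0->1, 1->0):
  11001000011111011011
  00110111100000100100

Answer: 00110111100000100100 (227364)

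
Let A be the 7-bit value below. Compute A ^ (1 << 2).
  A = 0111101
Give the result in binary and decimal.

Mask = 1 << 2 = 0000100
Bit 2 of A is 1; XOR with the mask flips it to 0.
  0111101
^ 0000100
---------
  0111001

Answer: 0111001 (57)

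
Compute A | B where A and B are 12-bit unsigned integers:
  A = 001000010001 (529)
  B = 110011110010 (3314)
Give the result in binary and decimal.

Apply | to each column (1 where either bit is 1):
  001000010001
| 110011110010
--------------
  111011110011

Answer: 111011110011 (3827)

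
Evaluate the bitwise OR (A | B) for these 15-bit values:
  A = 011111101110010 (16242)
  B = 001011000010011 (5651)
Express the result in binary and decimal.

Apply | to each column (1 where either bit is 1):
  011111101110010
| 001011000010011
-----------------
  011111101110011

Answer: 011111101110011 (16243)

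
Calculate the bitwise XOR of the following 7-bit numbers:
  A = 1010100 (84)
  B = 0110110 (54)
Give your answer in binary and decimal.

Apply ^ to each column (1 where bits differ):
  1010100
^ 0110110
---------
  1100010

Answer: 1100010 (98)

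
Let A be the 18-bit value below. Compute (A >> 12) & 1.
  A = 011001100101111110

Bit 12 is the 13th from the right.
  011001100101111110
       ^
That bit is 1.

Answer: 1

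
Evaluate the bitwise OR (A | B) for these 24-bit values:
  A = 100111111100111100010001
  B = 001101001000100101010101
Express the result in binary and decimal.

Apply | to each column (1 where either bit is 1):
  100111111100111100010001
| 001101001000100101010101
--------------------------
  101111111100111101010101

Answer: 101111111100111101010101 (12570453)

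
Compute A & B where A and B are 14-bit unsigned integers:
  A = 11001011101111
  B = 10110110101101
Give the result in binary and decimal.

Apply & to each column (1 only where both bits are 1):
  11001011101111
& 10110110101101
----------------
  10000010101101

Answer: 10000010101101 (8365)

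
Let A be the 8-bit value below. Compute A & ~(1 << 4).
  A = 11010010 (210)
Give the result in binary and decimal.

Mask = ~(1 << 4) = 11101111
Bit 4 of A is 1, so AND-ing with the mask clears it to 0.
  11010010
& 11101111
----------
  11000010

Answer: 11000010 (194)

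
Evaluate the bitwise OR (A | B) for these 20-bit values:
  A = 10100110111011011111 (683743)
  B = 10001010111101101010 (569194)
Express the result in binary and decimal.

Apply | to each column (1 where either bit is 1):
  10100110111011011111
| 10001010111101101010
----------------------
  10101110111111111111

Answer: 10101110111111111111 (716799)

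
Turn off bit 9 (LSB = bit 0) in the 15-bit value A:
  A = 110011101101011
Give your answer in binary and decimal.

Mask = ~(1 << 9) = 111110111111111
Bit 9 of A is 1, so AND-ing with the mask clears it to 0.
  110011101101011
& 111110111111111
-----------------
  110010101101011

Answer: 110010101101011 (25963)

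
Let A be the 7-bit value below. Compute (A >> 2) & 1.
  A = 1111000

Bit 2 is the 3rd from the right.
  1111000
      ^
That bit is 0.

Answer: 0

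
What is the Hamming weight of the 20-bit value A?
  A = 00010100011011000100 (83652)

00010100011011000100
1-bits at positions (from bit 0 = LSB): 2, 6, 7, 9, 10, 14, 16
Count = 7

Answer: 7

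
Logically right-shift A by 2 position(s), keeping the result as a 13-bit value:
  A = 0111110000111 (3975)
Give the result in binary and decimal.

Logical shift right by 2: drop the bottom 2 bit(s), prepend 2 zero(s) on the left.
  0111110000111  ->  keep [01111100001], discard [11], prepend 00
= 0001111100001

Answer: 0001111100001 (993)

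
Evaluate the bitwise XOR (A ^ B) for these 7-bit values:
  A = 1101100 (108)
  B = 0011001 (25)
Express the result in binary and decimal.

Apply ^ to each column (1 where bits differ):
  1101100
^ 0011001
---------
  1110101

Answer: 1110101 (117)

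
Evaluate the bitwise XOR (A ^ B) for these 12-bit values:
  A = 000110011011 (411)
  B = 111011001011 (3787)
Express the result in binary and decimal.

Apply ^ to each column (1 where bits differ):
  000110011011
^ 111011001011
--------------
  111101010000

Answer: 111101010000 (3920)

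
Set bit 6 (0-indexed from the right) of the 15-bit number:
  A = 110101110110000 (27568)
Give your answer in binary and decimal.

Mask = 1 << 6 = 000000001000000
Bit 6 of A is 0, so OR-ing with the mask flips it to 1.
  110101110110000
| 000000001000000
-----------------
  110101111110000

Answer: 110101111110000 (27632)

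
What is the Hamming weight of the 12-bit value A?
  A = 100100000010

100100000010
1-bits at positions (from bit 0 = LSB): 1, 8, 11
Count = 3

Answer: 3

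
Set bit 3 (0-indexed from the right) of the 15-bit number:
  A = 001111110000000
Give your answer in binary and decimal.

Mask = 1 << 3 = 000000000001000
Bit 3 of A is 0, so OR-ing with the mask flips it to 1.
  001111110000000
| 000000000001000
-----------------
  001111110001000

Answer: 001111110001000 (8072)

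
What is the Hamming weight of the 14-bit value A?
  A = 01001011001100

01001011001100
1-bits at positions (from bit 0 = LSB): 2, 3, 6, 7, 9, 12
Count = 6

Answer: 6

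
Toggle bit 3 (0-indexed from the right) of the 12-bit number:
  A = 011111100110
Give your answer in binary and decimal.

Mask = 1 << 3 = 000000001000
Bit 3 of A is 0; XOR with the mask flips it to 1.
  011111100110
^ 000000001000
--------------
  011111101110

Answer: 011111101110 (2030)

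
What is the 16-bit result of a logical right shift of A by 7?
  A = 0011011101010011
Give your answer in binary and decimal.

Logical shift right by 7: drop the bottom 7 bit(s), prepend 7 zero(s) on the left.
  0011011101010011  ->  keep [001101110], discard [1010011], prepend 0000000
= 0000000001101110

Answer: 0000000001101110 (110)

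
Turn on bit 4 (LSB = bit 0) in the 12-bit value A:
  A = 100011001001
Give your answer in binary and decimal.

Mask = 1 << 4 = 000000010000
Bit 4 of A is 0, so OR-ing with the mask flips it to 1.
  100011001001
| 000000010000
--------------
  100011011001

Answer: 100011011001 (2265)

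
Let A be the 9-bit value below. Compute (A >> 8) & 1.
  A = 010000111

Bit 8 is the 9th from the right.
  010000111
  ^
That bit is 0.

Answer: 0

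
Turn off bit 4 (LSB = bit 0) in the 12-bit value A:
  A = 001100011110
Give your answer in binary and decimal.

Mask = ~(1 << 4) = 111111101111
Bit 4 of A is 1, so AND-ing with the mask clears it to 0.
  001100011110
& 111111101111
--------------
  001100001110

Answer: 001100001110 (782)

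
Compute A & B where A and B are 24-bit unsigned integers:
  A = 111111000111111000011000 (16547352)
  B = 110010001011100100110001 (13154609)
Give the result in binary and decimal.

Apply & to each column (1 only where both bits are 1):
  111111000111111000011000
& 110010001011100100110001
--------------------------
  110010000011100000010000

Answer: 110010000011100000010000 (13121552)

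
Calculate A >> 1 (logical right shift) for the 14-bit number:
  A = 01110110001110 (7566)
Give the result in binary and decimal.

Logical shift right by 1: drop the bottom 1 bit(s), prepend 1 zero(s) on the left.
  01110110001110  ->  keep [0111011000111], discard [0], prepend 0
= 00111011000111

Answer: 00111011000111 (3783)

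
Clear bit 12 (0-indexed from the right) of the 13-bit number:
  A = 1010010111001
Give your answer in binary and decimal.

Mask = ~(1 << 12) = 0111111111111
Bit 12 of A is 1, so AND-ing with the mask clears it to 0.
  1010010111001
& 0111111111111
---------------
  0010010111001

Answer: 0010010111001 (1209)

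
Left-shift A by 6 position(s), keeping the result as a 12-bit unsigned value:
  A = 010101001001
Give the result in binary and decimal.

Shift left by 6: drop the top 6 bit(s), append 6 zero(s) on the right.
  010101001001  ->  discard [010101], keep [001001], append 000000
= 001001000000

Answer: 001001000000 (576)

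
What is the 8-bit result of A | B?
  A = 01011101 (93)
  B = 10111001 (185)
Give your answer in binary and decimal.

Apply | to each column (1 where either bit is 1):
  01011101
| 10111001
----------
  11111101

Answer: 11111101 (253)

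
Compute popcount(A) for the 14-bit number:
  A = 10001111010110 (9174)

10001111010110
1-bits at positions (from bit 0 = LSB): 1, 2, 4, 6, 7, 8, 9, 13
Count = 8

Answer: 8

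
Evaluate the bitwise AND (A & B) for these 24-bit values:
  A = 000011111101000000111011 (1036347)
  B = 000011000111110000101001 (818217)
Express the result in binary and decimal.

Apply & to each column (1 only where both bits are 1):
  000011111101000000111011
& 000011000111110000101001
--------------------------
  000011000101000000101001

Answer: 000011000101000000101001 (806953)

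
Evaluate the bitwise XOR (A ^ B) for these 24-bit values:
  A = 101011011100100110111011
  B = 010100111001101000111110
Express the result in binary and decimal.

Apply ^ to each column (1 where bits differ):
  101011011100100110111011
^ 010100111001101000111110
--------------------------
  111111100101001110000101

Answer: 111111100101001110000101 (16667525)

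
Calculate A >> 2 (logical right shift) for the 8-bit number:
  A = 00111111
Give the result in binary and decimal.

Logical shift right by 2: drop the bottom 2 bit(s), prepend 2 zero(s) on the left.
  00111111  ->  keep [001111], discard [11], prepend 00
= 00001111

Answer: 00001111 (15)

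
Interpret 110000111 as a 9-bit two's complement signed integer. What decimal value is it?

MSB is 1, so the value is negative. Find the magnitude:
1. Invert bits:  001111000
2. Add 1:        001111001  = 121
3. Apply sign:   -121

Answer: -121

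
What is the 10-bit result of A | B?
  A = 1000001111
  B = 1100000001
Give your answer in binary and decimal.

Apply | to each column (1 where either bit is 1):
  1000001111
| 1100000001
------------
  1100001111

Answer: 1100001111 (783)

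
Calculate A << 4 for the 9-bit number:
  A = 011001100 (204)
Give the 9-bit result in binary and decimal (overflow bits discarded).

Shift left by 4: drop the top 4 bit(s), append 4 zero(s) on the right.
  011001100  ->  discard [0110], keep [01100], append 0000
= 011000000

Answer: 011000000 (192)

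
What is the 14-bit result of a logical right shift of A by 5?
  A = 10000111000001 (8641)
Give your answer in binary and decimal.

Logical shift right by 5: drop the bottom 5 bit(s), prepend 5 zero(s) on the left.
  10000111000001  ->  keep [100001110], discard [00001], prepend 00000
= 00000100001110

Answer: 00000100001110 (270)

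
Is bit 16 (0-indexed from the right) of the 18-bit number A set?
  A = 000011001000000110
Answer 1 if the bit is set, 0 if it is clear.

Bit 16 is the 17th from the right.
  000011001000000110
   ^
That bit is 0.

Answer: 0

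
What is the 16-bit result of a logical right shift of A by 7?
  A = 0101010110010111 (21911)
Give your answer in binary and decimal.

Logical shift right by 7: drop the bottom 7 bit(s), prepend 7 zero(s) on the left.
  0101010110010111  ->  keep [010101011], discard [0010111], prepend 0000000
= 0000000010101011

Answer: 0000000010101011 (171)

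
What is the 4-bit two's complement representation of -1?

1. Binary of +1:  0001
2. Invert bits:     1110
3. Add 1:           1111

Answer: 1111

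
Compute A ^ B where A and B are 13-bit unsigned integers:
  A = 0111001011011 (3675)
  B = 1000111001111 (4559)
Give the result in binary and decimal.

Apply ^ to each column (1 where bits differ):
  0111001011011
^ 1000111001111
---------------
  1111110010100

Answer: 1111110010100 (8084)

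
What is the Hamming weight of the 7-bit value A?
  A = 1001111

1001111
1-bits at positions (from bit 0 = LSB): 0, 1, 2, 3, 6
Count = 5

Answer: 5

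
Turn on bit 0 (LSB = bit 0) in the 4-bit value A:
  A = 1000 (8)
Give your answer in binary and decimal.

Mask = 1 << 0 = 0001
Bit 0 of A is 0, so OR-ing with the mask flips it to 1.
  1000
| 0001
------
  1001

Answer: 1001 (9)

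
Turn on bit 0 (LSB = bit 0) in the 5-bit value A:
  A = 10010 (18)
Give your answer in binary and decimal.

Mask = 1 << 0 = 00001
Bit 0 of A is 0, so OR-ing with the mask flips it to 1.
  10010
| 00001
-------
  10011

Answer: 10011 (19)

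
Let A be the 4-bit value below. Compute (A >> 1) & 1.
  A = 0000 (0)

Bit 1 is the 2nd from the right.
  0000
    ^
That bit is 0.

Answer: 0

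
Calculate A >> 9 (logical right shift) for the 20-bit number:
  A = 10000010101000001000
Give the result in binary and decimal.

Logical shift right by 9: drop the bottom 9 bit(s), prepend 9 zero(s) on the left.
  10000010101000001000  ->  keep [10000010101], discard [000001000], prepend 000000000
= 00000000010000010101

Answer: 00000000010000010101 (1045)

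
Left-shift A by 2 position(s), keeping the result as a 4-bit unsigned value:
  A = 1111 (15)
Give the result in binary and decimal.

Shift left by 2: drop the top 2 bit(s), append 2 zero(s) on the right.
  1111  ->  discard [11], keep [11], append 00
= 1100

Answer: 1100 (12)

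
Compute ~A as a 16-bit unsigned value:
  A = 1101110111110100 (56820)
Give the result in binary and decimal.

Flip each bit (0->1, 1->0):
  1101110111110100
  0010001000001011

Answer: 0010001000001011 (8715)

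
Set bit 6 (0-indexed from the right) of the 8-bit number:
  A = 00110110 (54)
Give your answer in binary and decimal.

Mask = 1 << 6 = 01000000
Bit 6 of A is 0, so OR-ing with the mask flips it to 1.
  00110110
| 01000000
----------
  01110110

Answer: 01110110 (118)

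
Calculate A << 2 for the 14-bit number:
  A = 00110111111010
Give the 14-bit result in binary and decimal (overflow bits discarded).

Shift left by 2: drop the top 2 bit(s), append 2 zero(s) on the right.
  00110111111010  ->  discard [00], keep [110111111010], append 00
= 11011111101000

Answer: 11011111101000 (14312)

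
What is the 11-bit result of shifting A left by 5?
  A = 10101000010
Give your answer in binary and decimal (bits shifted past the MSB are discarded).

Shift left by 5: drop the top 5 bit(s), append 5 zero(s) on the right.
  10101000010  ->  discard [10101], keep [000010], append 00000
= 00001000000

Answer: 00001000000 (64)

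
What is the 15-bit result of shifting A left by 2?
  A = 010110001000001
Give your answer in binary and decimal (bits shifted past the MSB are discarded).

Shift left by 2: drop the top 2 bit(s), append 2 zero(s) on the right.
  010110001000001  ->  discard [01], keep [0110001000001], append 00
= 011000100000100

Answer: 011000100000100 (12548)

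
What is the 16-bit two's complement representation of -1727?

1. Binary of +1727:  0000011010111111
2. Invert bits:     1111100101000000
3. Add 1:           1111100101000001

Answer: 1111100101000001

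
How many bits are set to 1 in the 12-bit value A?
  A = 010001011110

010001011110
1-bits at positions (from bit 0 = LSB): 1, 2, 3, 4, 6, 10
Count = 6

Answer: 6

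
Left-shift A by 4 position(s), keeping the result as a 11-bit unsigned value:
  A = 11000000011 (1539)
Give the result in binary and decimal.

Shift left by 4: drop the top 4 bit(s), append 4 zero(s) on the right.
  11000000011  ->  discard [1100], keep [0000011], append 0000
= 00000110000

Answer: 00000110000 (48)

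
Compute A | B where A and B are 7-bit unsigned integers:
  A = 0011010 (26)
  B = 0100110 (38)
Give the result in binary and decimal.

Apply | to each column (1 where either bit is 1):
  0011010
| 0100110
---------
  0111110

Answer: 0111110 (62)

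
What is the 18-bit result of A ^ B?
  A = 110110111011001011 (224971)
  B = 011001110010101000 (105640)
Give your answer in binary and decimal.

Apply ^ to each column (1 where bits differ):
  110110111011001011
^ 011001110010101000
--------------------
  101111001001100011

Answer: 101111001001100011 (193123)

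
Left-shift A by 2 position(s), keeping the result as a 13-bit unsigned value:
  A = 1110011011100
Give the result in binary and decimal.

Shift left by 2: drop the top 2 bit(s), append 2 zero(s) on the right.
  1110011011100  ->  discard [11], keep [10011011100], append 00
= 1001101110000

Answer: 1001101110000 (4976)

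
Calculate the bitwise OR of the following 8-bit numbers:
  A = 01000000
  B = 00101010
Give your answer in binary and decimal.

Apply | to each column (1 where either bit is 1):
  01000000
| 00101010
----------
  01101010

Answer: 01101010 (106)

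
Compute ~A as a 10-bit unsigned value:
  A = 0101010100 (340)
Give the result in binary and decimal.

Flip each bit (0->1, 1->0):
  0101010100
  1010101011

Answer: 1010101011 (683)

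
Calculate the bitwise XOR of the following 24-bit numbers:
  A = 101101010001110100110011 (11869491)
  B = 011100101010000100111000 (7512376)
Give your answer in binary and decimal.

Apply ^ to each column (1 where bits differ):
  101101010001110100110011
^ 011100101010000100111000
--------------------------
  110001111011110000001011

Answer: 110001111011110000001011 (13089803)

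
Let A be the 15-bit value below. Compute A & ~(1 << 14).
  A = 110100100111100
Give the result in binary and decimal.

Mask = ~(1 << 14) = 011111111111111
Bit 14 of A is 1, so AND-ing with the mask clears it to 0.
  110100100111100
& 011111111111111
-----------------
  010100100111100

Answer: 010100100111100 (10556)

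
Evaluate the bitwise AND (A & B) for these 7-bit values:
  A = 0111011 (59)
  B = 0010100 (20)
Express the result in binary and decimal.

Apply & to each column (1 only where both bits are 1):
  0111011
& 0010100
---------
  0010000

Answer: 0010000 (16)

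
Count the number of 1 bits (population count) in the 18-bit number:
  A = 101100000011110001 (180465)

101100000011110001
1-bits at positions (from bit 0 = LSB): 0, 4, 5, 6, 7, 14, 15, 17
Count = 8

Answer: 8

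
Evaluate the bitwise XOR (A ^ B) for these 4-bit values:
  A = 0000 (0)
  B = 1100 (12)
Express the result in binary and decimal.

Apply ^ to each column (1 where bits differ):
  0000
^ 1100
------
  1100

Answer: 1100 (12)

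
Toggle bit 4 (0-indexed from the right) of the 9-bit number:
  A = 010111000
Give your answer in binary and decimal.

Mask = 1 << 4 = 000010000
Bit 4 of A is 1; XOR with the mask flips it to 0.
  010111000
^ 000010000
-----------
  010101000

Answer: 010101000 (168)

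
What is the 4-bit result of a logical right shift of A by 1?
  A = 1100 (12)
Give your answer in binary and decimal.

Logical shift right by 1: drop the bottom 1 bit(s), prepend 1 zero(s) on the left.
  1100  ->  keep [110], discard [0], prepend 0
= 0110

Answer: 0110 (6)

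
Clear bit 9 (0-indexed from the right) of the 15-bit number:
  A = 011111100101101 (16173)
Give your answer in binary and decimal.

Mask = ~(1 << 9) = 111110111111111
Bit 9 of A is 1, so AND-ing with the mask clears it to 0.
  011111100101101
& 111110111111111
-----------------
  011110100101101

Answer: 011110100101101 (15661)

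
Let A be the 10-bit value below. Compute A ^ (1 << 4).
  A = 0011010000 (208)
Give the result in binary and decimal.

Mask = 1 << 4 = 0000010000
Bit 4 of A is 1; XOR with the mask flips it to 0.
  0011010000
^ 0000010000
------------
  0011000000

Answer: 0011000000 (192)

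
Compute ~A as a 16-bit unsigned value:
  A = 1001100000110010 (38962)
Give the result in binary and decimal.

Flip each bit (0->1, 1->0):
  1001100000110010
  0110011111001101

Answer: 0110011111001101 (26573)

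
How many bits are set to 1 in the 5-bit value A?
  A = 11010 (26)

11010
1-bits at positions (from bit 0 = LSB): 1, 3, 4
Count = 3

Answer: 3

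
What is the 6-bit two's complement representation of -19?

1. Binary of +19:  010011
2. Invert bits:     101100
3. Add 1:           101101

Answer: 101101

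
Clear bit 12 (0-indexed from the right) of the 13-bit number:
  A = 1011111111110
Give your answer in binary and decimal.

Mask = ~(1 << 12) = 0111111111111
Bit 12 of A is 1, so AND-ing with the mask clears it to 0.
  1011111111110
& 0111111111111
---------------
  0011111111110

Answer: 0011111111110 (2046)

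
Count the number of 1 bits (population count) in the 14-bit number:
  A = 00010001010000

00010001010000
1-bits at positions (from bit 0 = LSB): 4, 6, 10
Count = 3

Answer: 3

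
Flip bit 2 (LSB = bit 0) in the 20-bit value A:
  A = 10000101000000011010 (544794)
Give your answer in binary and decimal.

Mask = 1 << 2 = 00000000000000000100
Bit 2 of A is 0; XOR with the mask flips it to 1.
  10000101000000011010
^ 00000000000000000100
----------------------
  10000101000000011110

Answer: 10000101000000011110 (544798)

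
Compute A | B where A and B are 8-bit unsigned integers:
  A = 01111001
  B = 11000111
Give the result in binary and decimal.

Apply | to each column (1 where either bit is 1):
  01111001
| 11000111
----------
  11111111

Answer: 11111111 (255)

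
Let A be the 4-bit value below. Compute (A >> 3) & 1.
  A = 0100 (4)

Bit 3 is the 4th from the right.
  0100
  ^
That bit is 0.

Answer: 0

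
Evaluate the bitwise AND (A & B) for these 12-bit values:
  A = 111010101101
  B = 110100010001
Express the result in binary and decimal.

Apply & to each column (1 only where both bits are 1):
  111010101101
& 110100010001
--------------
  110000000001

Answer: 110000000001 (3073)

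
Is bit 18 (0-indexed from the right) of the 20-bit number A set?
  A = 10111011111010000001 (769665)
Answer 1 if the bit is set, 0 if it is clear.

Bit 18 is the 19th from the right.
  10111011111010000001
   ^
That bit is 0.

Answer: 0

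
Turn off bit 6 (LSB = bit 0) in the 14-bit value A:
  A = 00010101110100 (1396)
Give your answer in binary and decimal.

Mask = ~(1 << 6) = 11111110111111
Bit 6 of A is 1, so AND-ing with the mask clears it to 0.
  00010101110100
& 11111110111111
----------------
  00010100110100

Answer: 00010100110100 (1332)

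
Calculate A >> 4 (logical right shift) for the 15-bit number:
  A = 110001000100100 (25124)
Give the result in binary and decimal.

Logical shift right by 4: drop the bottom 4 bit(s), prepend 4 zero(s) on the left.
  110001000100100  ->  keep [11000100010], discard [0100], prepend 0000
= 000011000100010

Answer: 000011000100010 (1570)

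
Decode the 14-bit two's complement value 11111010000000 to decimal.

MSB is 1, so the value is negative. Find the magnitude:
1. Invert bits:  00000101111111
2. Add 1:        00000110000000  = 384
3. Apply sign:   -384

Answer: -384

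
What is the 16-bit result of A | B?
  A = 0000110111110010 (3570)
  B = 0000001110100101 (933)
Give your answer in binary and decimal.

Apply | to each column (1 where either bit is 1):
  0000110111110010
| 0000001110100101
------------------
  0000111111110111

Answer: 0000111111110111 (4087)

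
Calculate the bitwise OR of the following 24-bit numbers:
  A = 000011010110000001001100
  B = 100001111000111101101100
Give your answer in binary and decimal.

Apply | to each column (1 where either bit is 1):
  000011010110000001001100
| 100001111000111101101100
--------------------------
  100011111110111101101100

Answer: 100011111110111101101100 (9432940)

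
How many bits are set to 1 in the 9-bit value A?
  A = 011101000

011101000
1-bits at positions (from bit 0 = LSB): 3, 5, 6, 7
Count = 4

Answer: 4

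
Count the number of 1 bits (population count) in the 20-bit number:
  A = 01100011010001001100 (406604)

01100011010001001100
1-bits at positions (from bit 0 = LSB): 2, 3, 6, 10, 12, 13, 17, 18
Count = 8

Answer: 8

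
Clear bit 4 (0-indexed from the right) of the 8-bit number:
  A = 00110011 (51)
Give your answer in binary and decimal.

Mask = ~(1 << 4) = 11101111
Bit 4 of A is 1, so AND-ing with the mask clears it to 0.
  00110011
& 11101111
----------
  00100011

Answer: 00100011 (35)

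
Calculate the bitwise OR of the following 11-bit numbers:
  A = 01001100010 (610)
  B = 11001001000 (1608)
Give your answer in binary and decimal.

Apply | to each column (1 where either bit is 1):
  01001100010
| 11001001000
-------------
  11001101010

Answer: 11001101010 (1642)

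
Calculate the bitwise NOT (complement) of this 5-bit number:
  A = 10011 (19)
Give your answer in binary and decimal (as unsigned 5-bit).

Flip each bit (0->1, 1->0):
  10011
  01100

Answer: 01100 (12)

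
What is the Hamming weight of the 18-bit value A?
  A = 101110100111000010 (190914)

101110100111000010
1-bits at positions (from bit 0 = LSB): 1, 6, 7, 8, 11, 13, 14, 15, 17
Count = 9

Answer: 9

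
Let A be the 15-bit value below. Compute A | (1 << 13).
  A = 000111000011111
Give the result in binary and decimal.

Mask = 1 << 13 = 010000000000000
Bit 13 of A is 0, so OR-ing with the mask flips it to 1.
  000111000011111
| 010000000000000
-----------------
  010111000011111

Answer: 010111000011111 (11807)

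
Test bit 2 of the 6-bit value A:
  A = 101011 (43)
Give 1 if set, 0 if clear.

Bit 2 is the 3rd from the right.
  101011
     ^
That bit is 0.

Answer: 0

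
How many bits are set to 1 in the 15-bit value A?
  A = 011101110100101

011101110100101
1-bits at positions (from bit 0 = LSB): 0, 2, 5, 7, 8, 9, 11, 12, 13
Count = 9

Answer: 9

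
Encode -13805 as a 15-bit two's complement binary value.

1. Binary of +13805:  011010111101101
2. Invert bits:     100101000010010
3. Add 1:           100101000010011

Answer: 100101000010011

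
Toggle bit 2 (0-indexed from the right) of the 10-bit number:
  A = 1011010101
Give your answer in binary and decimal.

Mask = 1 << 2 = 0000000100
Bit 2 of A is 1; XOR with the mask flips it to 0.
  1011010101
^ 0000000100
------------
  1011010001

Answer: 1011010001 (721)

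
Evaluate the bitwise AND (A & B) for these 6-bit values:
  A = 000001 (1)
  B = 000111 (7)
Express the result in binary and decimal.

Apply & to each column (1 only where both bits are 1):
  000001
& 000111
--------
  000001

Answer: 000001 (1)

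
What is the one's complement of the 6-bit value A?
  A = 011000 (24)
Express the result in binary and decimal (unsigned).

Flip each bit (0->1, 1->0):
  011000
  100111

Answer: 100111 (39)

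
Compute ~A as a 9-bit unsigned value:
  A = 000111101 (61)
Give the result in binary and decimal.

Flip each bit (0->1, 1->0):
  000111101
  111000010

Answer: 111000010 (450)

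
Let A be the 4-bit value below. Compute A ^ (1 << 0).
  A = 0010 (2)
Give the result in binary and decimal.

Mask = 1 << 0 = 0001
Bit 0 of A is 0; XOR with the mask flips it to 1.
  0010
^ 0001
------
  0011

Answer: 0011 (3)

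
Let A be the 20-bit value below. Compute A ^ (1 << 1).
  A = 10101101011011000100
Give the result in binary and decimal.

Mask = 1 << 1 = 00000000000000000010
Bit 1 of A is 0; XOR with the mask flips it to 1.
  10101101011011000100
^ 00000000000000000010
----------------------
  10101101011011000110

Answer: 10101101011011000110 (710342)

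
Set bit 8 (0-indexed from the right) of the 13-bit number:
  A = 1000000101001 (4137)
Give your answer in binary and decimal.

Mask = 1 << 8 = 0000100000000
Bit 8 of A is 0, so OR-ing with the mask flips it to 1.
  1000000101001
| 0000100000000
---------------
  1000100101001

Answer: 1000100101001 (4393)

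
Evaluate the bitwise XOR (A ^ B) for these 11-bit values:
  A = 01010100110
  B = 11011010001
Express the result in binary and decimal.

Apply ^ to each column (1 where bits differ):
  01010100110
^ 11011010001
-------------
  10001110111

Answer: 10001110111 (1143)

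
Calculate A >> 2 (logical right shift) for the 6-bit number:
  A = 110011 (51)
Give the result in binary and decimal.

Logical shift right by 2: drop the bottom 2 bit(s), prepend 2 zero(s) on the left.
  110011  ->  keep [1100], discard [11], prepend 00
= 001100

Answer: 001100 (12)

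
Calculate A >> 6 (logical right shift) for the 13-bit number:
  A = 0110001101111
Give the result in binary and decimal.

Logical shift right by 6: drop the bottom 6 bit(s), prepend 6 zero(s) on the left.
  0110001101111  ->  keep [0110001], discard [101111], prepend 000000
= 0000000110001

Answer: 0000000110001 (49)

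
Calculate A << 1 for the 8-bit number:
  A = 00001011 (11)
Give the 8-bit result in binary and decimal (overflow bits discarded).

Shift left by 1: drop the top 1 bit(s), append 1 zero(s) on the right.
  00001011  ->  discard [0], keep [0001011], append 0
= 00010110

Answer: 00010110 (22)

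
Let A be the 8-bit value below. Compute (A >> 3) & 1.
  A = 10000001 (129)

Bit 3 is the 4th from the right.
  10000001
      ^
That bit is 0.

Answer: 0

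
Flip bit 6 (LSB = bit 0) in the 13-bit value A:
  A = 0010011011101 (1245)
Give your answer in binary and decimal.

Mask = 1 << 6 = 0000001000000
Bit 6 of A is 1; XOR with the mask flips it to 0.
  0010011011101
^ 0000001000000
---------------
  0010010011101

Answer: 0010010011101 (1181)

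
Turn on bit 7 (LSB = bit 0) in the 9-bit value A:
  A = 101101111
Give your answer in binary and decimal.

Mask = 1 << 7 = 010000000
Bit 7 of A is 0, so OR-ing with the mask flips it to 1.
  101101111
| 010000000
-----------
  111101111

Answer: 111101111 (495)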